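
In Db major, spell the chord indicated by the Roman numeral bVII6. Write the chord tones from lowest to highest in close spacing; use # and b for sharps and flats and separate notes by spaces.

Eb Gb Cb

bVII6 is a major triad on the lowered seventh degree (the subtonic), borrowed from the parallel minor. In Db major that root is Cb.
So the chord is Cb-Eb-Gb.
The figured bass 6 indicates first inversion, placing the third (Eb) in the bass: Eb-Gb-Cb.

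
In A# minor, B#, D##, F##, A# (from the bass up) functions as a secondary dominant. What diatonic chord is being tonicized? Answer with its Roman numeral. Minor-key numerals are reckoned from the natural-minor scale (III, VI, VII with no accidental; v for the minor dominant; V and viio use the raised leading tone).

The chord is a dominant seventh chord on B#.
A dominant resolves down a perfect fifth: B# → E#. In A# minor, E# is scale degree 5, i.e. V.

V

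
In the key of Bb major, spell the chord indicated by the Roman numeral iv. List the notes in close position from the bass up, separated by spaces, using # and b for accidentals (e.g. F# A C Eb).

Eb Gb Bb

Scale degree 4 in Bb major is Eb; here the chord built on it is altered to a minor triad. iv is the minor subdominant, borrowed from the parallel minor.
So the chord is Eb-Gb-Bb.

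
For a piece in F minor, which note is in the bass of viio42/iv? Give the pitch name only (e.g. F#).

Gb

The applied chord viio42/iv is rooted on A: A-C-Eb-Gb.
The figure 42 means third inversion — the seventh is in the bass.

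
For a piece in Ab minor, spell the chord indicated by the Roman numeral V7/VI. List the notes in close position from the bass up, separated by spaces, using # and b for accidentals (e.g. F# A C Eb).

Cb Eb Gb Bbb

The slash means an applied dominant: we want the dominant of VI. In Ab minor, VI is Fb major, and its dominant is built on Cb.
Building a dominant seventh chord on Cb gives Cb-Eb-Gb-Bbb.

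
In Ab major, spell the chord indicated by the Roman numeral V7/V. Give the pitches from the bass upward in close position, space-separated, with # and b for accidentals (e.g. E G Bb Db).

The slash means an applied dominant: we want the dominant of V. In Ab major, V is Eb major, and its dominant is built on Bb.
Building a dominant seventh chord on Bb gives Bb-D-F-Ab.

Bb D F Ab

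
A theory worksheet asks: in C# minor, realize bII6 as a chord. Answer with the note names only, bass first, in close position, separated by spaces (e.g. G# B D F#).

Scale degree 2 in C# minor is D#; lowering it a half step gives D. bII6 is the Neapolitan sixth — a major triad on the lowered second degree, here in its customary first inversion.
So the chord is D-F#-A, a major triad.
With the 6 figure the chord is in first inversion; from the bass F# upward in close position it reads F#-A-D.

F# A D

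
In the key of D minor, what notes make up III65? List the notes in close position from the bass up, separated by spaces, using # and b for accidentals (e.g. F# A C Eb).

A C E F

In D minor, the mediant is F, and the diatonic chord built there is a major seventh chord.
Stacking thirds from F gives F-A-C-E.
With the 65 figure the chord is in first inversion; from the bass A upward in close position it reads A-C-E-F.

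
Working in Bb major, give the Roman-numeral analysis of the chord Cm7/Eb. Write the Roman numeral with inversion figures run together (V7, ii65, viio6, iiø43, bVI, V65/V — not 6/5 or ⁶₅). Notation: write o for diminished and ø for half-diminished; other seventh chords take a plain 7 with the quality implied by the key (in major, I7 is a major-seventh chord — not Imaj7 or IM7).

ii65

The pitches C-Eb-G-Bb form a minor seventh chord rooted on C.
C is scale degree 2 in Bb major, and a minor seventh chord on that degree is written ii7.
With Eb in the bass the chord is in first inversion, so the figured bass is 65.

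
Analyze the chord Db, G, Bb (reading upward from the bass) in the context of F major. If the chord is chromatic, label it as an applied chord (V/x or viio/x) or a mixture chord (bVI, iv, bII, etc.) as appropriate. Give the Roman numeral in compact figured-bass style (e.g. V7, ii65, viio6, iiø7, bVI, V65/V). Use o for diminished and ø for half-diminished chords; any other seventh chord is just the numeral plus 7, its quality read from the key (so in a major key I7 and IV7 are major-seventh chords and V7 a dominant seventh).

iio64

Stacked in thirds the chord is G-Bb-Db: a diminished triad on G.
G is the second degree of F major. This is the diminished supertonic triad, borrowed from the parallel minor.
With Db in the bass the chord is in second inversion, so the figured bass is 64.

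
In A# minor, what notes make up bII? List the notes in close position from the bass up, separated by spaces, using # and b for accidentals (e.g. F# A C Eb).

B D# F#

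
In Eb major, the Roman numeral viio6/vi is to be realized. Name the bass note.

D

The applied chord viio6/vi is rooted on B: B-D-F.
The figure 6 means first inversion — the third is in the bass.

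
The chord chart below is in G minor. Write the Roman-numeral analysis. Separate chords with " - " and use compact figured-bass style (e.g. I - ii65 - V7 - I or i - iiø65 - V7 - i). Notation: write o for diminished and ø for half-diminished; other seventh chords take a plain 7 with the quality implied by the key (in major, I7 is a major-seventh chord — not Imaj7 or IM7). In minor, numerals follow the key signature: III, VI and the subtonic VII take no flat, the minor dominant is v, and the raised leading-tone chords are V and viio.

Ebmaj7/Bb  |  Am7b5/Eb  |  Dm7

VI43 - iiø43 - v7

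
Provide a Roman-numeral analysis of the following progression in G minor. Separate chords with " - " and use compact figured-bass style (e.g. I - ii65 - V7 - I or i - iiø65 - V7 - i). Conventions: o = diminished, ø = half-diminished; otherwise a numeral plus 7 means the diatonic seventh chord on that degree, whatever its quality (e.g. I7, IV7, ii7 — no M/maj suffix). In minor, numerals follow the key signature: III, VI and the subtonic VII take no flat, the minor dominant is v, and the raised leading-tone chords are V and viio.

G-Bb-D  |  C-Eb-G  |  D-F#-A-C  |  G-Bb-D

G-Bb-D has root G, degree 1 in G minor, so i.
C-Eb-G: minor triad on C = scale degree 4 → iv.
D-F#-A-C: root D is the dominant; dominant seventh chord there is V7.
G-Bb-D: minor triad on G = scale degree 1 → i.

i - iv - V7 - i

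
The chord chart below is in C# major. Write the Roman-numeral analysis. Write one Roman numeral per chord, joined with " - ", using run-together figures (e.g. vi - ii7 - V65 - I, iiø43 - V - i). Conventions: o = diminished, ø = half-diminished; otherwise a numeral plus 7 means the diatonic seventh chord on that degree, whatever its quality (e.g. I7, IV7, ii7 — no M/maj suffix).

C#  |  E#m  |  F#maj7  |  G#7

C#: root C# is the tonic; major triad there is I.
E#m: minor triad on E# = scale degree 3 → iii.
F#maj7 has root F#, degree 4 in C# major, so IV7.
G#7: dominant seventh chord on G# = scale degree 5 → V7.

I - iii - IV7 - V7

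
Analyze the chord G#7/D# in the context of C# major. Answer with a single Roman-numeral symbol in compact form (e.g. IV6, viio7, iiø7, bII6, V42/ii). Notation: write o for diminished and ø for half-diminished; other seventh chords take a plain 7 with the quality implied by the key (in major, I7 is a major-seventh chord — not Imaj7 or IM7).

V43

The pitches G#-B#-D#-F# form a dominant seventh chord rooted on G#.
G# is scale degree 5 in C# major, and a dominant seventh chord on that degree is written V7.
With D# in the bass the chord is in second inversion, so the figured bass is 43.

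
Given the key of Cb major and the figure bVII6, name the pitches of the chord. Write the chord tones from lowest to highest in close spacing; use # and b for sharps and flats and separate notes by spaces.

Scale degree 7 in Cb major is Bb; lowering it a half step gives Bbb. bVII6 is a major triad on the lowered seventh degree (the subtonic), borrowed from the parallel minor.
So the chord is Bbb-Db-Fb.
With the 6 figure the chord is in first inversion; from the bass Db upward in close position it reads Db-Fb-Bbb.

Db Fb Bbb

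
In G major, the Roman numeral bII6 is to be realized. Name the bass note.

C

bII in G major has root Ab; the chord is Ab-C-Eb.
The figure 6 means first inversion — the third is in the bass.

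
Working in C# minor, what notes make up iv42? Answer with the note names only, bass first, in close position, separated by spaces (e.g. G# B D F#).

The numeral's case and figure indicate a minor seventh chord. In C# minor its root, the subdominant, is F#.
That chord is spelled F#-A-C#-E.
With the 42 figure the chord is in third inversion; from the bass E upward in close position it reads E-F#-A-C#.

E F# A C#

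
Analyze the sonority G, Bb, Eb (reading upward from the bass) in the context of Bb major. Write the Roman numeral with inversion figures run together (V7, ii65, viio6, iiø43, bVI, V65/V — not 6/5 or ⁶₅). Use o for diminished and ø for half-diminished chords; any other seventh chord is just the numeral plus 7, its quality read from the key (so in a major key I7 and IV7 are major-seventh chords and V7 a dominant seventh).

IV6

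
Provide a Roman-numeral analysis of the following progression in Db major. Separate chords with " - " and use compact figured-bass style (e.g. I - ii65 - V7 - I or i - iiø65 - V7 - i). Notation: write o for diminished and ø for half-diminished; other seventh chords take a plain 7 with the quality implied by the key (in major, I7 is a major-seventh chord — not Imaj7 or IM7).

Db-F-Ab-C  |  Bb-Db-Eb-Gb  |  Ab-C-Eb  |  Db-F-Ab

I7 - ii43 - V - I

Db-F-Ab-C has root Db, degree 1 in Db major, so I7.
Bb-Db-Eb-Gb has root Eb, degree 2 in Db major, so ii43.
Ab-C-Eb: major triad on Ab = scale degree 5 → V.
Db-F-Ab: major triad on Db = scale degree 1 → I.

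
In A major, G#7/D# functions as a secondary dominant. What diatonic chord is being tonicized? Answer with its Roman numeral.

iii

The chord is a dominant seventh chord on G#.
A dominant resolves down a perfect fifth: G# → C#. In A major, C# is scale degree 3, i.e. iii.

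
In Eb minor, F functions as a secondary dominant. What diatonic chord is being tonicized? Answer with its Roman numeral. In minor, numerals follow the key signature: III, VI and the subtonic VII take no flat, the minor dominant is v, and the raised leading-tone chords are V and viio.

V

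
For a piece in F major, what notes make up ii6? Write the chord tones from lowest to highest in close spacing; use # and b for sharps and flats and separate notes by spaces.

Bb D G

The numeral's case and figure indicate a minor triad. In F major its root, scale degree 2, is G.
That chord is spelled G-Bb-D.
The figured bass 6 indicates first inversion, placing the third (Bb) in the bass: Bb-D-G.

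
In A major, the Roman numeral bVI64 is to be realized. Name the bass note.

bVI in A major has root F; the chord is F-A-C.
The figure 64 means second inversion — the fifth is in the bass.

C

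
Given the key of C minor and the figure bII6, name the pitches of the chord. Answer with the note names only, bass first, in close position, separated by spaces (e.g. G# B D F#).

F Ab Db

Scale degree 2 in C minor is D; lowering it a half step gives Db. bII6 is the Neapolitan sixth — a major triad on the lowered second degree, here in its customary first inversion.
So the chord is Db-F-Ab.
With the 6 figure the chord is in first inversion; from the bass F upward in close position it reads F-Ab-Db.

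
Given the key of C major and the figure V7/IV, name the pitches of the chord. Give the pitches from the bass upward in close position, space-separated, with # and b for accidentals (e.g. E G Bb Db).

C E G Bb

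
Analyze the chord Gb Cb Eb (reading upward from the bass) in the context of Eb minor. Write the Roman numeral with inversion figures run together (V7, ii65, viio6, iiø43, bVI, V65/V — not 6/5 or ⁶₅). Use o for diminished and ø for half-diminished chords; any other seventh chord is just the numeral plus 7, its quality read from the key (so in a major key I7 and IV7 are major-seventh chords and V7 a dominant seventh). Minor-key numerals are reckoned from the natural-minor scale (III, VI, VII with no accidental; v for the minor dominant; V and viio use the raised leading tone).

VI64

Stacked in thirds the chord is Cb-Eb-Gb: a major triad on Cb.
Cb is scale degree 6 in Eb minor, and a major triad on that degree is written VI.
With Gb in the bass the chord is in second inversion, so the figured bass is 64.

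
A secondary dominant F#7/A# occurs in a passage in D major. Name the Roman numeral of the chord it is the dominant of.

The chord is a dominant seventh chord on F#.
A dominant resolves down a perfect fifth: F# → B. In D major, B is scale degree 6, i.e. vi.

vi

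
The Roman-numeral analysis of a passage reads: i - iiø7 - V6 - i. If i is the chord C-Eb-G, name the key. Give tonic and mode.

C minor

The chord Cm is a minor triad rooted on C; its label is i.
If C is scale degree 1 and the mode makes that degree carry a minor triad, the tonic is C and the mode is minor.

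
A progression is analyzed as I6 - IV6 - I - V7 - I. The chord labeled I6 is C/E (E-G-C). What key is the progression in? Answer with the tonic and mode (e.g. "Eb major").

C major

The chord C/E is a major triad rooted on C; its label is I6.
If C is scale degree 1 and the mode makes that degree carry a major triad, the tonic is C and the mode is major.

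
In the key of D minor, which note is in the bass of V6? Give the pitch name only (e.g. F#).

C#

V in D minor has root A; the chord is A-C#-E.
The figure 6 means first inversion — the third is in the bass.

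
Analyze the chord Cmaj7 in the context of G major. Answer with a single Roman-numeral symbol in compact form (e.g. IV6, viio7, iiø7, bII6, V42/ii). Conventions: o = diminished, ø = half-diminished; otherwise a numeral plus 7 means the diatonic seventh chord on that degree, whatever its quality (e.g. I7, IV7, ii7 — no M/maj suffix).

IV7

The pitches C-E-G-B form a major seventh chord rooted on C.
In G major, C is the subdominant; the diatonic major seventh chord there is IV7.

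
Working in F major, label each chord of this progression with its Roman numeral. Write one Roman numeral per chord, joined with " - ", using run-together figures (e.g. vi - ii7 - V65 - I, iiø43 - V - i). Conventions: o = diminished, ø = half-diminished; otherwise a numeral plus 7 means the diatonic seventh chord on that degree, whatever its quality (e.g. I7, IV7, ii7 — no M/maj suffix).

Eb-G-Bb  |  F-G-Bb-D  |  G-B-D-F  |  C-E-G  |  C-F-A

bVII - ii42 - V7/V - V - I64

Eb-G-Bb: major triad on Eb — chromatic; bVII (borrowed from the parallel minor).
F-G-Bb-D: minor seventh chord on G = scale degree 2 → ii42.
G-B-D-F is the secondary dominant of V (dominant seventh chord on G): V7/V.
C-E-G: root C is the dominant; major triad there is V.
C-F-A has root F, degree 1 in F major, so I64.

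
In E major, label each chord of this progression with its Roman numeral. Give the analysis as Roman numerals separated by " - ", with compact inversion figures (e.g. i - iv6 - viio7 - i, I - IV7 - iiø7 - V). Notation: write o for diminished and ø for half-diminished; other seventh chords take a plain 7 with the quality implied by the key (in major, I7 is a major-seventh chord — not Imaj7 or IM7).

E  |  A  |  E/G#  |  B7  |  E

I - IV - I6 - V7 - I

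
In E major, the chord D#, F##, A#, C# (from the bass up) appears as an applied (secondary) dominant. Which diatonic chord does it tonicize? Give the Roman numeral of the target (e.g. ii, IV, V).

iii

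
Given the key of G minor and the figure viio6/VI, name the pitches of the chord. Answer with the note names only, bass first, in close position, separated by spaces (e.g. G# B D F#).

viio6/VI is a secondary leading-tone chord. The target VI is Eb in G minor; the applied chord is rooted a semitone below, on D.
Building a diminished triad on D gives D-F-Ab.
With the 6 figure the chord is in first inversion; from the bass F upward in close position it reads F-Ab-D.

F Ab D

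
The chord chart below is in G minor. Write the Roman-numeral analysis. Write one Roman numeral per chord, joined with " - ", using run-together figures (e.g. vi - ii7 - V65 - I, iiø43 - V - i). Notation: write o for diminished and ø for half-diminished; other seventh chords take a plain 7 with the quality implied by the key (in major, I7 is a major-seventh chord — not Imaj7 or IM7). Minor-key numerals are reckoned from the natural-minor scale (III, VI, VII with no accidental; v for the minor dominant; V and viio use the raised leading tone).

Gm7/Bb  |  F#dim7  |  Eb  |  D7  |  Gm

i65 - viio7 - VI - V7 - i

Gm7/Bb: root G is the tonic; minor seventh chord there is i65.
F#dim7 has root F#, degree 7 in G minor, so viio7.
Eb: major triad on Eb = scale degree 6 → VI.
D7: root D is the dominant; dominant seventh chord there is V7.
Gm: root G is the tonic; minor triad there is i.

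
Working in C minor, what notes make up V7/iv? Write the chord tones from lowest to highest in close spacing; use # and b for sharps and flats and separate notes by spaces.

V7/iv is a secondary dominant — the dominant seventh of iv. iv in C minor is F, so the applied chord's root is C, a perfect fifth above.
Building a dominant seventh chord on C gives C-E-G-Bb.

C E G Bb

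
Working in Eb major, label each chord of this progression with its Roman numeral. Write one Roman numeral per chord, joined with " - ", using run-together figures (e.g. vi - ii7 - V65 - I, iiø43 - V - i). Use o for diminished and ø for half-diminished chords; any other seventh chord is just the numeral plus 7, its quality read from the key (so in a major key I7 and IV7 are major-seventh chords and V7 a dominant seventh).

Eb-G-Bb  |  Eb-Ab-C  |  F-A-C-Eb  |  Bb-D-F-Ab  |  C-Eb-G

I - IV64 - V7/V - V7 - vi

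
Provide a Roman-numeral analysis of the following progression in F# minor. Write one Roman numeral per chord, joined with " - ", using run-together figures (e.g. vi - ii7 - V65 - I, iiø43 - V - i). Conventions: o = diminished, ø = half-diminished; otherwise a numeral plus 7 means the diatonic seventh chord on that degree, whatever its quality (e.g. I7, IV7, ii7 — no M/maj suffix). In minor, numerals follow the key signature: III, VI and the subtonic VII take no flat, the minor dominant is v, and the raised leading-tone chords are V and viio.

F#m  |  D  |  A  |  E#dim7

i - VI - III - viio7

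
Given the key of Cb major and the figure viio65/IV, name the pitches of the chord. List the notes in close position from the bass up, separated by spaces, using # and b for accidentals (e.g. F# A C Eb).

Gb Bbb Dbb Eb

The slash marks an applied leading-tone chord: viio of IV. In Cb major, IV is Fb, so the leading tone to it is Eb, a half step below.
Building a fully diminished seventh chord on Eb gives Eb-Gb-Bbb-Dbb.
The figured bass 65 indicates first inversion, placing the third (Gb) in the bass: Gb-Bbb-Dbb-Eb.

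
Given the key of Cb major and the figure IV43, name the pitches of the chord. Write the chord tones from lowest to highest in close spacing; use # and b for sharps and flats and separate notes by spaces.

In Cb major, scale degree 4 is Fb, and the diatonic chord built there is a major seventh chord.
Stacking thirds from Fb gives Fb-Ab-Cb-Eb.
With the 43 figure the chord is in second inversion; from the bass Cb upward in close position it reads Cb-Eb-Fb-Ab.

Cb Eb Fb Ab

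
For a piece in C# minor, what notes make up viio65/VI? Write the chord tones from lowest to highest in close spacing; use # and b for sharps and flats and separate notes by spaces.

B D F G#

viio65/VI is a secondary leading-tone chord. The target VI is A in C# minor; the applied chord is rooted a semitone below, on G#.
Building a fully diminished seventh chord on G# gives G#-B-D-F.
The figured bass 65 indicates first inversion, placing the third (B) in the bass: B-D-F-G#.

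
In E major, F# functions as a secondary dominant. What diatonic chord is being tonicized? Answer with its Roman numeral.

V

The chord is a major triad on F#.
A dominant resolves down a perfect fifth: F# → B. In E major, B is scale degree 5, i.e. V.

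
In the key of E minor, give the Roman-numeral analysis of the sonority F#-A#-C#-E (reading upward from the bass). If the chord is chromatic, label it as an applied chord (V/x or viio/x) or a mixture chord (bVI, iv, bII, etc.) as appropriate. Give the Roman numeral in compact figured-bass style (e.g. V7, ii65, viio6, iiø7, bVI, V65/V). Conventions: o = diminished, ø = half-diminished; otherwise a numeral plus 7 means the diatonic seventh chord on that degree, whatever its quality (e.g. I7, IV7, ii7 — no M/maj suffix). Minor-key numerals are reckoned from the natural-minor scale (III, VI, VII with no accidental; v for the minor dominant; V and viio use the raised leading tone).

Stacked in thirds the chord is F#-A#-C#-E: a dominant seventh chord on F#.
F# is not a diatonic chord root with this quality in E minor, but it lies a perfect fifth above B (V), so the chord functions as an applied dominant of V.

V7/V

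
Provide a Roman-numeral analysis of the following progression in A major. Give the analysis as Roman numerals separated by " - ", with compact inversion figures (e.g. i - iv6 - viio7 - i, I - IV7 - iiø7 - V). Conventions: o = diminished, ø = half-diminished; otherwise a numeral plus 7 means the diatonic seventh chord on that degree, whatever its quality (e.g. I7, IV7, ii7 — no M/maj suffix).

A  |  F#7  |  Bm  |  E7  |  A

I - V7/ii - ii - V7 - I

A: root A is the tonic; major triad there is I.
F#7 is the secondary dominant of ii (dominant seventh chord on F#): V7/ii.
Bm has root B, degree 2 in A major, so ii.
E7: dominant seventh chord on E = scale degree 5 → V7.
A: root A is the tonic; major triad there is I.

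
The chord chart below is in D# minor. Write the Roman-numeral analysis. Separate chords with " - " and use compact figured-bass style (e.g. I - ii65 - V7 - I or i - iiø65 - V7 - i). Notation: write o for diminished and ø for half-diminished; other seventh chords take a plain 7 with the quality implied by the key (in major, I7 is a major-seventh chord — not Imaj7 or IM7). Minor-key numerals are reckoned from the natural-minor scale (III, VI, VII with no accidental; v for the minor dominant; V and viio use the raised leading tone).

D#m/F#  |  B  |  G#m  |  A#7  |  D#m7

i6 - VI - iv - V7 - i7

D#m/F# has root D#, degree 1 in D# minor, so i6.
B: root B is the submediant; major triad there is VI.
G#m: root G# is the subdominant; minor triad there is iv.
A#7: root A# is the dominant; dominant seventh chord there is V7.
D#m7 has root D#, degree 1 in D# minor, so i7.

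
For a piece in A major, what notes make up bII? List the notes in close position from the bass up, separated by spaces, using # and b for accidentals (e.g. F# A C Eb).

Bb D F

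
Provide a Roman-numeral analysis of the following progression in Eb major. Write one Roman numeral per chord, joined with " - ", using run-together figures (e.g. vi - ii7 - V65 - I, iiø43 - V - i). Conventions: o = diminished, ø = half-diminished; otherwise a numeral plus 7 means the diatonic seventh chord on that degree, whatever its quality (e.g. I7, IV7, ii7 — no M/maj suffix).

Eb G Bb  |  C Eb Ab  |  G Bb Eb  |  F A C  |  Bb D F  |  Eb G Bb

I - IV6 - I6 - V/V - V - I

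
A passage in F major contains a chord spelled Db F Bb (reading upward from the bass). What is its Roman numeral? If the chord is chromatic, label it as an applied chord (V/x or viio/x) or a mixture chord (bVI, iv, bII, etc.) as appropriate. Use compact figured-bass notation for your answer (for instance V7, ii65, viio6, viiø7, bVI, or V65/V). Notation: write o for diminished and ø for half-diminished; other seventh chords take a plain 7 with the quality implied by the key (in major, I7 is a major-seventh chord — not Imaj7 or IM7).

The pitches Bb-Db-F form a minor triad rooted on Bb.
Bb is the fourth degree of F major. This is the minor subdominant, borrowed from the parallel minor.
With Db in the bass the chord is in first inversion, so the figured bass is 6.

iv6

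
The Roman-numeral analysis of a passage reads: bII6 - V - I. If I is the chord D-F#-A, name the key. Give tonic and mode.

I is given as D-F#-A — a major triad with root D.
If D is scale degree 1 and the mode makes that degree carry a major triad, the tonic is D and the mode is major.

D major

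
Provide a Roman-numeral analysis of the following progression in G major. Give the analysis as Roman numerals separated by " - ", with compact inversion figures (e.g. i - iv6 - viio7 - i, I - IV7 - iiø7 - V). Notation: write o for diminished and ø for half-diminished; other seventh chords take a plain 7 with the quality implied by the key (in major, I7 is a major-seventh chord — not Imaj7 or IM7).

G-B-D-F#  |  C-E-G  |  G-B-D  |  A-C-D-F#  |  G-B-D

I7 - IV - I - V43 - I

G-B-D-F#: root G is the tonic; major seventh chord there is I7.
C-E-G: major triad on C = scale degree 4 → IV.
G-B-D: major triad on G = scale degree 1 → I.
A-C-D-F#: dominant seventh chord on D = scale degree 5 → V43.
G-B-D: major triad on G = scale degree 1 → I.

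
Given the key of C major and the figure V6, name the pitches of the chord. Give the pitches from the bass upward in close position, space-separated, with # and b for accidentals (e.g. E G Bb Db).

B D G

In C major, the dominant is G, and the diatonic chord built there is a major triad.
That chord is spelled G-B-D.
The figured bass 6 indicates first inversion, placing the third (B) in the bass: B-D-G.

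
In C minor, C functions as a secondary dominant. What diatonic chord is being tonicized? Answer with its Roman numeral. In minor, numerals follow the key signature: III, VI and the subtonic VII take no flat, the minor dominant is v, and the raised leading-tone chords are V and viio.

iv

The chord is a major triad on C.
A dominant resolves down a perfect fifth: C → F. In C minor, F is scale degree 4, i.e. iv.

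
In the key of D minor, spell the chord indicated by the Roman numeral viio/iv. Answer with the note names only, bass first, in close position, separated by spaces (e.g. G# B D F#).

F# A C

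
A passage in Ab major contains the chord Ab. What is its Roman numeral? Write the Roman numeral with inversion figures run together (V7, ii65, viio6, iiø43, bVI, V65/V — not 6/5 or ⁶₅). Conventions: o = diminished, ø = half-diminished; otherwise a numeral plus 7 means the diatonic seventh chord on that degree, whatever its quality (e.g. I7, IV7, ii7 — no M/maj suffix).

Stacked in thirds the chord is Ab-C-Eb: a major triad on Ab.
In Ab major, Ab is the tonic; the diatonic major triad there is I.

I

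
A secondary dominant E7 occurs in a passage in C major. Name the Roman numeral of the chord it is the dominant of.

vi

The chord is a dominant seventh chord on E.
A dominant resolves down a perfect fifth: E → A. In C major, A is scale degree 6, i.e. vi.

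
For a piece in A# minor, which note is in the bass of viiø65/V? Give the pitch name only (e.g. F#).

The applied chord viiø65/V is rooted on D##: D##-F##-A#-C##.
The figure 65 means first inversion — the third is in the bass.

F##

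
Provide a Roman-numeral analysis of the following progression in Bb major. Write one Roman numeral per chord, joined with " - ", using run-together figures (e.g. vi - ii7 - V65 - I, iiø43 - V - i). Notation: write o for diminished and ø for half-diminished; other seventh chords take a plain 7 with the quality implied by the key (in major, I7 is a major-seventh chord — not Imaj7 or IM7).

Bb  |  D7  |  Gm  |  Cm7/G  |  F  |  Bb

Bb has root Bb, degree 1 in Bb major, so I.
D7: a dominant seventh chord on D, the applied dominant of vi → V7/vi.
Gm: minor triad on G = scale degree 6 → vi.
Cm7/G has root C, degree 2 in Bb major, so ii43.
F: root F is the dominant; major triad there is V.
Bb: root Bb is the tonic; major triad there is I.

I - V7/vi - vi - ii43 - V - I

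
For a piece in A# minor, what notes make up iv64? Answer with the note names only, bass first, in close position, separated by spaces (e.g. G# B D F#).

A# D# F#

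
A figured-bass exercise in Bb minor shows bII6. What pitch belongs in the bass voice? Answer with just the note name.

Eb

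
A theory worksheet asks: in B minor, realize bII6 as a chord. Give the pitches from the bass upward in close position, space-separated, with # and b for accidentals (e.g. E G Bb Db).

E G C

bII6 is the Neapolitan sixth — a major triad on the lowered second degree, here in its customary first inversion. In B minor that root is C.
So the chord is C-E-G.
The figured bass 6 indicates first inversion, placing the third (E) in the bass: E-G-C.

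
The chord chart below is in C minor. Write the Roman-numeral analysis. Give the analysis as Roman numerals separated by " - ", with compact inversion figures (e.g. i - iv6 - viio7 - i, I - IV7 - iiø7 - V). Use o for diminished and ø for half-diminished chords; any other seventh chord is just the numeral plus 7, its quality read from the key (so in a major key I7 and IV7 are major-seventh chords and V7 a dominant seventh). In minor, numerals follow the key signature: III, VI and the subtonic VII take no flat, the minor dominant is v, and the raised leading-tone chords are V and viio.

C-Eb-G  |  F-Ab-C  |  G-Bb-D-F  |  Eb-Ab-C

C-Eb-G: minor triad on C = scale degree 1 → i.
F-Ab-C: root F is the subdominant; minor triad there is iv.
G-Bb-D-F: root G is the dominant; minor seventh chord there is v7.
Eb-Ab-C has root Ab, degree 6 in C minor, so VI64.

i - iv - v7 - VI64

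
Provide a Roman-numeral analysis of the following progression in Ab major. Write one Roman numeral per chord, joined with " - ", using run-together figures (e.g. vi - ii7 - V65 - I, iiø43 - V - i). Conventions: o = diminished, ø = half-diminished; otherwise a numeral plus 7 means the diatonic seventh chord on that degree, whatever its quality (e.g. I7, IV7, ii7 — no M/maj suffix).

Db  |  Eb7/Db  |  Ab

Db: root Db is the subdominant; major triad there is IV.
Eb7/Db: root Eb is the dominant; dominant seventh chord there is V42.
Ab: root Ab is the tonic; major triad there is I.

IV - V42 - I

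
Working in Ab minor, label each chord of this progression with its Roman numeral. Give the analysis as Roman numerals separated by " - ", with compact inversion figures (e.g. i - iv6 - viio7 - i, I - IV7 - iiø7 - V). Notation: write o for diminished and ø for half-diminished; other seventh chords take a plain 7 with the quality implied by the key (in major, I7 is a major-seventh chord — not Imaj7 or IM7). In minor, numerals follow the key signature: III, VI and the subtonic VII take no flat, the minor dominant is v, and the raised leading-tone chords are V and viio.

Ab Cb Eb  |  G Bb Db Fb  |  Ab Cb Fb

i - viio7 - VI6

Ab-Cb-Eb has root Ab, degree 1 in Ab minor, so i.
G-Bb-Db-Fb has root G, degree 7 in Ab minor, so viio7.
Ab-Cb-Fb: major triad on Fb = scale degree 6 → VI6.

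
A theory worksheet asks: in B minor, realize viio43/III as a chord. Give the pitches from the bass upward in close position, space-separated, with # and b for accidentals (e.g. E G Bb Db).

The slash marks an applied leading-tone chord: viio of III. In B minor, III is D, so the leading tone to it is C#, a half step below.
Building a fully diminished seventh chord on C# gives C#-E-G-Bb.
With the 43 figure the chord is in second inversion; from the bass G upward in close position it reads G-Bb-C#-E.

G Bb C# E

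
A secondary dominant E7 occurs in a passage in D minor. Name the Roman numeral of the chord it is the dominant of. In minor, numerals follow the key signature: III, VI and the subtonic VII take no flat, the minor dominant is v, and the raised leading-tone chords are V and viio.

V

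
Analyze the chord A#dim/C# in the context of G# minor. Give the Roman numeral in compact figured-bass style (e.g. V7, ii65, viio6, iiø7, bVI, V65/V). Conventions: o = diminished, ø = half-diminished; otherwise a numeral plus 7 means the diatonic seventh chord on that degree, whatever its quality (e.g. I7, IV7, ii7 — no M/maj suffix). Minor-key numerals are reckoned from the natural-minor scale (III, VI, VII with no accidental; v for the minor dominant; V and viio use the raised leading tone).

The pitches A#-C#-E form a diminished triad rooted on A#.
In G# minor, A# is the supertonic; the diatonic diminished triad there is iio.
With C# in the bass the chord is in first inversion, so the figured bass is 6.

iio6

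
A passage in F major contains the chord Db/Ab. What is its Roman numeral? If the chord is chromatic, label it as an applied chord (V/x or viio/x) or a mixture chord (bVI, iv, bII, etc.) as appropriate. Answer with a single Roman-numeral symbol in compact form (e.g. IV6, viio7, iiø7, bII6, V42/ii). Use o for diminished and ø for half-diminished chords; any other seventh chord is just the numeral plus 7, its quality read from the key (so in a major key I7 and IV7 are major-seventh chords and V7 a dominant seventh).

bVI64

Stacked in thirds the chord is Db-F-Ab: a major triad on Db.
Db is the lowered sixth degree of F major (diatonic 6 would be D). This is a major triad on the lowered sixth degree, borrowed from the parallel minor.
With Ab in the bass the chord is in second inversion, so the figured bass is 64.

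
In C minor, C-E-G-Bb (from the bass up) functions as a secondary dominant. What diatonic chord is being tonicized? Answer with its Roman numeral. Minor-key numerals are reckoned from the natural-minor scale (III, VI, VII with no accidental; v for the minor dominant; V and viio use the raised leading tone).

iv

The chord is a dominant seventh chord on C.
A dominant resolves down a perfect fifth: C → F. In C minor, F is scale degree 4, i.e. iv.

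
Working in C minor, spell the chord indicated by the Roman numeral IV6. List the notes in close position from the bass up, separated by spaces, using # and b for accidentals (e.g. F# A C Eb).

A C F

Scale degree 4 in C minor is F; here the chord built on it is altered to a major triad. IV6 is the major subdominant, borrowed from the parallel major.
So the chord is F-A-C.
The figured bass 6 indicates first inversion, placing the third (A) in the bass: A-C-F.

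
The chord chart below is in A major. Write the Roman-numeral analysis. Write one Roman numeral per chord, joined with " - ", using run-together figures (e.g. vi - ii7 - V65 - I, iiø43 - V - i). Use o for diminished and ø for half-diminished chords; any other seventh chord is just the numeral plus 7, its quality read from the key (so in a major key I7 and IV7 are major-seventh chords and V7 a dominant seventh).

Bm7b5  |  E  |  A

iiø7 - V - I

Bm7b5: B with this quality isn't in the key; it's iiø7, borrowed from the parallel minor.
E has root E, degree 5 in A major, so V.
A has root A, degree 1 in A major, so I.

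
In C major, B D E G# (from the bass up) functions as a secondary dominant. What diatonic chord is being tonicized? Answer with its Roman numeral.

The chord is a dominant seventh chord on E.
A dominant resolves down a perfect fifth: E → A. In C major, A is scale degree 6, i.e. vi.

vi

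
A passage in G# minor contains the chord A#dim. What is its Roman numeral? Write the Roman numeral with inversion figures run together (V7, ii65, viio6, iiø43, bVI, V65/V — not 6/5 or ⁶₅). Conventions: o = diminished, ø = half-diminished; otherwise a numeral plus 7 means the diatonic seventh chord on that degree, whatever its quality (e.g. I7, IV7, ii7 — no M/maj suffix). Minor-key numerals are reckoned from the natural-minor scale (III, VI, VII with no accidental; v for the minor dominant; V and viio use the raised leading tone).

iio

Stacked in thirds the chord is A#-C#-E: a diminished triad on A#.
In G# minor, A# is the supertonic; the diatonic diminished triad there is iio.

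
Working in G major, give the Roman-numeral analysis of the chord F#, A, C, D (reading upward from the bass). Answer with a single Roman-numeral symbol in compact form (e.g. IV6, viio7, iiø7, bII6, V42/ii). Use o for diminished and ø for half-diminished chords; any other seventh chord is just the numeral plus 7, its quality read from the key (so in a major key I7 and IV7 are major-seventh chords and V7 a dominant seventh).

Stacked in thirds the chord is D-F#-A-C: a dominant seventh chord on D.
D is scale degree 5 in G major, and a dominant seventh chord on that degree is written V7.
With F# in the bass the chord is in first inversion, so the figured bass is 65.

V65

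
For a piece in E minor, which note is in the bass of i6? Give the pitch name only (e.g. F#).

G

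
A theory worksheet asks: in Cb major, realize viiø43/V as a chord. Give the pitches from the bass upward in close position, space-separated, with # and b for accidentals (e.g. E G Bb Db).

The slash marks an applied leading-tone chord: viio of V. In Cb major, V is Gb, so the leading tone to it is F, a half step below.
Building a half-diminished seventh chord on F gives F-Ab-Cb-Eb.
The figured bass 43 indicates second inversion, placing the fifth (Cb) in the bass: Cb-Eb-F-Ab.

Cb Eb F Ab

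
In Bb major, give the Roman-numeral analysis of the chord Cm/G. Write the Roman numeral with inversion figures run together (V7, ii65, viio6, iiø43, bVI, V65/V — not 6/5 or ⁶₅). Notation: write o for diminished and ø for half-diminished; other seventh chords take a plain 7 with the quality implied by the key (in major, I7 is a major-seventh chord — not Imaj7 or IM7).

Stacked in thirds the chord is C-Eb-G: a minor triad on C.
In Bb major, C is the supertonic; the diatonic minor triad there is ii.
With G in the bass the chord is in second inversion, so the figured bass is 64.

ii64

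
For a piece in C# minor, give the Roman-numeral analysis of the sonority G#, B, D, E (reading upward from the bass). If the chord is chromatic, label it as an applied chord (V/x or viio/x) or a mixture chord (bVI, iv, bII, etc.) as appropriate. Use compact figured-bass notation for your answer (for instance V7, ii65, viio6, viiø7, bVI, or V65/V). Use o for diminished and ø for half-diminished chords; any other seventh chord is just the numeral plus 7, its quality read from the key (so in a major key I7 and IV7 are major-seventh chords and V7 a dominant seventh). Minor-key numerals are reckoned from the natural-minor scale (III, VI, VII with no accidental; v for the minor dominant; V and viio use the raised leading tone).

V65/VI

The pitches E-G#-B-D form a dominant seventh chord rooted on E.
E is not a diatonic chord root with this quality in C# minor, but it lies a perfect fifth above A (VI), so the chord functions as an applied dominant of VI.
With G# in the bass the chord is in first inversion, so the figured bass is 65.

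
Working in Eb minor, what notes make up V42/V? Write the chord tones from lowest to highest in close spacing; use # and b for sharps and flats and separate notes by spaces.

The slash means an applied dominant: we want the dominant of V. In Eb minor, V is Bb major, and its dominant is built on F.
Building a dominant seventh chord on F gives F-A-C-Eb.
With the 42 figure the chord is in third inversion; from the bass Eb upward in close position it reads Eb-F-A-C.

Eb F A C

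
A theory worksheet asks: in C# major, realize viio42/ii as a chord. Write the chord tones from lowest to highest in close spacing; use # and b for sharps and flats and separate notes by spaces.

viio42/ii is a secondary leading-tone chord. The target ii is D# in C# major; the applied chord is rooted a semitone below, on C##.
Building a fully diminished seventh chord on C## gives C##-E#-G#-B.
With the 42 figure the chord is in third inversion; from the bass B upward in close position it reads B-C##-E#-G#.

B C## E# G#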